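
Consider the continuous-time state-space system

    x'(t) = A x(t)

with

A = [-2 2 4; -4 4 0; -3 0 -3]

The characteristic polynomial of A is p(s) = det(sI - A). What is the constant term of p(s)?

-48

Expand det(sI - A) for the 3×3 matrix.
p(s) = s^3 + s^2 + 6s - 48.
(Check: constant term = det(-A) = (-1)^3 det A = -48; coefficient of s^2 = -tr A = 1.)
The constant term is -48.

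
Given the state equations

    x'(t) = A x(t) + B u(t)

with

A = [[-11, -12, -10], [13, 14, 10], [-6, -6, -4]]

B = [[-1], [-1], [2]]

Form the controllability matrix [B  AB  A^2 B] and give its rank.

AB = [[3], [-7], [4]]
A^2B = [[11], [-19], [8]]
Controllability matrix C = [B  AB  A^2B] = [[-1, 3, 11], [-1, -7, -19], [2, 4, 8]]
The rows r1, r2, r3 of C are linearly dependent: r1 + r2 + r3 = 0 (check each entry), so rank(C) ≤ 2.
The 2×2 minor from rows 1, 2, columns 1, 2 is (-1)·(-7) - 3·(-1) = 7 - (-3) = 10 ≠ 0, so rank(C) = 2.
rank(C) = 2 < n = 3, so the pair (A, B) is not completely controllable.

2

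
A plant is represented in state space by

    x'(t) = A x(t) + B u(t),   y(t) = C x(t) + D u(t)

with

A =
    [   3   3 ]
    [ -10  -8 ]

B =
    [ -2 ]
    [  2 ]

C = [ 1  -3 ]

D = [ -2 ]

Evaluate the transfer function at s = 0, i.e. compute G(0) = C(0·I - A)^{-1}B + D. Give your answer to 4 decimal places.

G(0) = C(-A)^{-1}B + D = -C A^{-1} B + D.
det A = 6, so A^{-1} = (1/6)·adj(A) = [[-4/3, -1/2], [5/3, 1/2]]
A^{-1} B = [5/3, -7/3]^T
C A^{-1} B = 26/3
G(0) = D - C A^{-1} B = -2 - (26/3) = -32/3 ≈ -10.6667

-10.6667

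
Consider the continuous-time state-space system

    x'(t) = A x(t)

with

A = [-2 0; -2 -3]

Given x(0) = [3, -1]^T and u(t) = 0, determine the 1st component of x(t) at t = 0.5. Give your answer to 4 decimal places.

1.1036

det(sI - A) = s^2 - (tr A)s + det A, with tr A = (-2) + (-3) = -5 and det A = (-2)·(-3) - 0·(-2) = 6 - 0 = 6.
So p(s) = det(sI - A) = s^2 + 5s + 6.
Factor s^2 + 5s + 6: two numbers with sum -5 and product 6 are -2 and -3, so s^2 + 5s + 6 = (s + 2)(s + 3).
Hence p(s) = (s + 2) (s + 3), with roots -3, -2.
The eigenvalues -3, -2 are distinct and real, so A is diagonalisable and x(t) = e^{At} x(0) = V diag(e^{λ_i t}) V^{-1} x(0), where the columns of V are the eigenvectors.
λ = -3: A - (-3)I = [[1, 0], [-2, 0]]. Row 1 gives 1·v1 + 0·v2 = 0, so take v_1 = [0, 1]^T.
λ = -2: A - (-2)I = [[0, 0], [-2, -1]]. Row 2 gives (-2)·v1 + (-1)·v2 = 0, so take v_2 = [1, -2]^T.
V = [v_1 v_2] = [[0, 1], [1, -2]] has det V = -1, so V^{-1} = adj(V)/det V = [[2, 1], [1, 0]].
Modal coordinates z(0) = V^{-1} x(0): 2·3 + 1·(-1) = 5; 1·3 + 0·(-1) = 3; so z(0) = [5, 3]^T.
x_1(t) = Σ_i (v_i)_1 · z_i(0) · e^{λ_i t} (row 1 of V times the modal terms).
x_1(0.5) = 0·5·e^{-3·0.5} + 1·3·e^{-2·0.5} = 0·0.223130 + 3·0.367879 = 1.1036.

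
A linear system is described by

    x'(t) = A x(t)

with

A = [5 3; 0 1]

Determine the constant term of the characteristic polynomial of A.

5

For a 2×2 matrix, det(sI - A) = s^2 - (tr A)s + det A.
tr A = 6, det A = 5.
So p(s) = s^2 - 6s + 5.
The constant term is 5.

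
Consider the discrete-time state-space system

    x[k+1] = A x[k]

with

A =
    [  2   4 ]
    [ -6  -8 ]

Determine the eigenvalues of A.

det(zI - A) = z^2 - (tr A)z + det A, with tr A = 2 + (-8) = -6 and det A = 2·(-8) - 4·(-6) = -16 - (-24) = 8.
So p(z) = det(zI - A) = z^2 + 6z + 8.
Factor z^2 + 6z + 8: two numbers with sum -6 and product 8 are -2 and -4, so z^2 + 6z + 8 = (z + 2)(z + 4).
Hence p(z) = (z + 2) (z + 4), with roots -4, -2.

-4, -2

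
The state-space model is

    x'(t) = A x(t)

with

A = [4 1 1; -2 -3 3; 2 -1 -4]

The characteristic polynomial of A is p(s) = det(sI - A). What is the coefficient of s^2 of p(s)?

3

Expand det(sI - A) for the 3×3 matrix.
p(s) = s^3 + 3s^2 - 13s - 66.
(Check: constant term = det(-A) = (-1)^3 det A = -66; coefficient of s^2 = -tr A = 3.)
The coefficient of s^2 is 3.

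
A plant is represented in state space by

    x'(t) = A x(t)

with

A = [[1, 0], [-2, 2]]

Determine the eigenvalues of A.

1, 2

det(sI - A) = s^2 - (tr A)s + det A, with tr A = 1 + 2 = 3 and det A = 1·2 - 0·(-2) = 2 - 0 = 2.
So p(s) = det(sI - A) = s^2 - 3s + 2.
Factor s^2 - 3s + 2: two numbers with sum 3 and product 2 are 2 and 1, so s^2 - 3s + 2 = (s - 2)(s - 1).
Hence p(s) = (s - 2) (s - 1), with roots 1, 2.
At least one eigenvalue has non-negative real part, so the system is not asymptotically stable.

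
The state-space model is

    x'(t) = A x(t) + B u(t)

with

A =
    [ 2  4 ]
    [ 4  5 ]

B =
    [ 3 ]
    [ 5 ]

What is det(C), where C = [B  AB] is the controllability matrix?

-19

AB = [[26], [37]]
Controllability matrix C = [B  AB] = [[3, 26], [5, 37]]
det(C) = 3·37 - 26·5 = 111 - 130 = -19
Since det(C) ≠ 0, rank(C) = 2 and the system is completely controllable.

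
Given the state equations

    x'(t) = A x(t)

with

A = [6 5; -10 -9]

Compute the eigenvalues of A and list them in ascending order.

-4, 1

det(sI - A) = s^2 - (tr A)s + det A, with tr A = 6 + (-9) = -3 and det A = 6·(-9) - 5·(-10) = -54 - (-50) = -4.
So p(s) = det(sI - A) = s^2 + 3s - 4.
Factor s^2 + 3s - 4: two numbers with sum -3 and product -4 are 1 and -4, so s^2 + 3s - 4 = (s - 1)(s + 4).
Hence p(s) = (s - 1) (s + 4), with roots -4, 1.
At least one eigenvalue has non-negative real part, so the system is not asymptotically stable.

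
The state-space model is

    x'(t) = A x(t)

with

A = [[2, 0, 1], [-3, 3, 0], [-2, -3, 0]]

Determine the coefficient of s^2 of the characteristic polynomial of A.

Expand det(sI - A) for the 3×3 matrix.
p(s) = s^3 - 5s^2 + 8s - 15.
(Check: constant term = det(-A) = (-1)^3 det A = -15; coefficient of s^2 = -tr A = -5.)
The coefficient of s^2 is -5.

-5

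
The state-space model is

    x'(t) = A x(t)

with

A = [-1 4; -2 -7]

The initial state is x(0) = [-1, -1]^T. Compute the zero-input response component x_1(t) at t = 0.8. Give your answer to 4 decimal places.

-0.3079

det(sI - A) = s^2 - (tr A)s + det A, with tr A = (-1) + (-7) = -8 and det A = (-1)·(-7) - 4·(-2) = 7 - (-8) = 15.
So p(s) = det(sI - A) = s^2 + 8s + 15.
Factor s^2 + 8s + 15: two numbers with sum -8 and product 15 are -3 and -5, so s^2 + 8s + 15 = (s + 3)(s + 5).
Hence p(s) = (s + 3) (s + 5), with roots -5, -3.
The eigenvalues -5, -3 are distinct and real, so A is diagonalisable and x(t) = e^{At} x(0) = V diag(e^{λ_i t}) V^{-1} x(0), where the columns of V are the eigenvectors.
λ = -5: A - (-5)I = [[4, 4], [-2, -2]]. Row 1 gives 4·v1 + 4·v2 = 0, so take v_1 = [-1, 1]^T.
λ = -3: A - (-3)I = [[2, 4], [-2, -4]]. Row 1 gives 2·v1 + 4·v2 = 0, so take v_2 = [2, -1]^T.
V = [v_1 v_2] = [[-1, 2], [1, -1]] has det V = -1, so V^{-1} = adj(V)/det V = [[1, 2], [1, 1]].
Modal coordinates z(0) = V^{-1} x(0): 1·(-1) + 2·(-1) = -3; 1·(-1) + 1·(-1) = -2; so z(0) = [-3, -2]^T.
x_1(t) = Σ_i (v_i)_1 · z_i(0) · e^{λ_i t} (row 1 of V times the modal terms).
x_1(0.8) = (-1)·(-3)·e^{-5·0.8} + 2·(-2)·e^{-3·0.8} = 3·0.018316 + (-4)·0.090718 = -0.3079.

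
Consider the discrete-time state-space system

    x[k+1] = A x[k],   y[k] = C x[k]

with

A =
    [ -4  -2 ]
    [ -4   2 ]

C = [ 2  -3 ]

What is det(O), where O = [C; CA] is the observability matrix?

CA = [[4, -10]]
Observability matrix O = [C; CA] = [[2, -3], [4, -10]]
det(O) = 2·(-10) - (-3)·4 = -20 - (-12) = -8
Since det(O) ≠ 0, rank(O) = 2 and the system is completely observable.

-8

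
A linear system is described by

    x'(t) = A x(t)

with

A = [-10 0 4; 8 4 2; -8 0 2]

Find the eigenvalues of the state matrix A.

det(sI - A) = s^3 - (tr A)s^2 + (M11 + M22 + M33)s - det A, where Mii is the 2×2 principal minor of A obtained by deleting row i and column i.
tr A = (-10) + 4 + 2 = -4; M11 = 4·2 - 2·0 = 8 - 0 = 8; M22 = (-10)·2 - 4·(-8) = -20 - (-32) = 12; M33 = (-10)·4 - 0·8 = -40 - 0 = -40; sum of minors = -20.
det A = (-10)·(4·2 - 2·0) - 0·(8·2 - 2·(-8)) + 4·(8·0 - 4·(-8)) = (-10)·8 - 0·32 + 4·32 = 48.
So p(s) = det(sI - A) = s^3 + 4s^2 - 20s - 48.
Rational-root test: any integer root divides -48. Testing small divisors, s = -2 works: p(-2) = -8 + 16 + 40 + (-48) = 0, so (s + 2) is a factor.
Dividing, p(s) = (s + 2)(s^2 + 2s - 24).
Factor s^2 + 2s - 24: two numbers with sum -2 and product -24 are 4 and -6, so s^2 + 2s - 24 = (s - 4)(s + 6).
Hence p(s) = (s - 4) (s + 2) (s + 6), with roots -6, -2, 4.
At least one eigenvalue has non-negative real part, so the system is not asymptotically stable.

-6, -2, 4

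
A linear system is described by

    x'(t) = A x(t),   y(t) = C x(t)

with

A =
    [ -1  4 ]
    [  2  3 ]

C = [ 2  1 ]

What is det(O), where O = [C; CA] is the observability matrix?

22

CA = [[0, 11]]
Observability matrix O = [C; CA] = [[2, 1], [0, 11]]
det(O) = 2·11 - 1·0 = 22 - 0 = 22
Since det(O) ≠ 0, rank(O) = 2 and the system is completely observable.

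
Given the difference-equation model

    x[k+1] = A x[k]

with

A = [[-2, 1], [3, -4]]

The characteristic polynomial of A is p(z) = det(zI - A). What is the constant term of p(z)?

5

For a 2×2 matrix, det(zI - A) = z^2 - (tr A)z + det A.
tr A = -6, det A = 5.
So p(z) = z^2 + 6z + 5.
The constant term is 5.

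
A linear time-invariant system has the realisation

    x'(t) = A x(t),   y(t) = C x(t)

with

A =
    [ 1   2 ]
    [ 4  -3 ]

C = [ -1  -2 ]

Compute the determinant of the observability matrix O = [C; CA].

-22

CA = [[-9, 4]]
Observability matrix O = [C; CA] = [[-1, -2], [-9, 4]]
det(O) = (-1)·4 - (-2)·(-9) = -4 - 18 = -22
Since det(O) ≠ 0, rank(O) = 2 and the system is completely observable.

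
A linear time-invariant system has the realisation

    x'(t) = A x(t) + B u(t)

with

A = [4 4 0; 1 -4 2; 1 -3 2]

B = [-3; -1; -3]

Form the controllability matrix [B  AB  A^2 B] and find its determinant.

529

AB = [[-16], [-5], [-6]]
A^2B = [[-84], [-8], [-13]]
Controllability matrix C = [B  AB  A^2B] = [[-3, -16, -84], [-1, -5, -8], [-3, -6, -13]]
Expanding along the first row, det(C) = (-3)·((-5)·(-13) - (-8)·(-6)) - (-16)·((-1)·(-13) - (-8)·(-3)) + (-84)·((-1)·(-6) - (-5)·(-3)) = (-3)·17 - (-16)·(-11) + (-84)·(-9) = 529
Since det(C) ≠ 0, rank(C) = 3 and the system is completely controllable.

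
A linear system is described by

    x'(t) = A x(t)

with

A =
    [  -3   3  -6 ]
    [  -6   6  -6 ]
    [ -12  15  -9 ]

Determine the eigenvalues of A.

det(sI - A) = s^3 - (tr A)s^2 + (M11 + M22 + M33)s - det A, where Mii is the 2×2 principal minor of A obtained by deleting row i and column i.
tr A = (-3) + 6 + (-9) = -6; M11 = 6·(-9) - (-6)·15 = -54 - (-90) = 36; M22 = (-3)·(-9) - (-6)·(-12) = 27 - 72 = -45; M33 = (-3)·6 - 3·(-6) = -18 - (-18) = 0; sum of minors = -9.
det A = (-3)·(6·(-9) - (-6)·15) - 3·((-6)·(-9) - (-6)·(-12)) + (-6)·((-6)·15 - 6·(-12)) = (-3)·36 - 3·(-18) + (-6)·(-18) = 54.
So p(s) = det(sI - A) = s^3 + 6s^2 - 9s - 54.
Rational-root test: any integer root divides -54. Testing small divisors, s = -3 works: p(-3) = -27 + 54 + 27 + (-54) = 0, so (s + 3) is a factor.
Dividing, p(s) = (s + 3)(s^2 + 3s - 18).
Factor s^2 + 3s - 18: two numbers with sum -3 and product -18 are 3 and -6, so s^2 + 3s - 18 = (s - 3)(s + 6).
Hence p(s) = (s - 3) (s + 3) (s + 6), with roots -6, -3, 3.
At least one eigenvalue has non-negative real part, so the system is not asymptotically stable.

-6, -3, 3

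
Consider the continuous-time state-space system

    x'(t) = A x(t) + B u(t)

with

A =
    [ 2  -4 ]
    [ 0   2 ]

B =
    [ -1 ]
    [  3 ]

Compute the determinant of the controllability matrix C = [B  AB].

36

AB = [[-14], [6]]
Controllability matrix C = [B  AB] = [[-1, -14], [3, 6]]
det(C) = (-1)·6 - (-14)·3 = -6 - (-42) = 36
Since det(C) ≠ 0, rank(C) = 2 and the system is completely controllable.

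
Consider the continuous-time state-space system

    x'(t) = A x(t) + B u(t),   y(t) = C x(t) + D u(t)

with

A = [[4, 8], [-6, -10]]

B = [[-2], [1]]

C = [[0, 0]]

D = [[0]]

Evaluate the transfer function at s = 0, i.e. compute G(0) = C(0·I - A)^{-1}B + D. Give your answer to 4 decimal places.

0.0000

G(0) = C(-A)^{-1}B + D = -C A^{-1} B + D.
det A = 8, so A^{-1} = (1/8)·adj(A) = [[-5/4, -1], [3/4, 1/2]]
A^{-1} B = [3/2, -1]^T
C A^{-1} B = 0
G(0) = D - C A^{-1} B = 0 - (0) = 0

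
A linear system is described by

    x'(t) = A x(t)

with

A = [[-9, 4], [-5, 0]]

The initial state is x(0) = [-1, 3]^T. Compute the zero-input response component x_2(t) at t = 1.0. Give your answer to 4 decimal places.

det(sI - A) = s^2 - (tr A)s + det A, with tr A = (-9) + 0 = -9 and det A = (-9)·0 - 4·(-5) = 0 - (-20) = 20.
So p(s) = det(sI - A) = s^2 + 9s + 20.
Factor s^2 + 9s + 20: two numbers with sum -9 and product 20 are -4 and -5, so s^2 + 9s + 20 = (s + 4)(s + 5).
Hence p(s) = (s + 4) (s + 5), with roots -5, -4.
The eigenvalues -5, -4 are distinct and real, so A is diagonalisable and x(t) = e^{At} x(0) = V diag(e^{λ_i t}) V^{-1} x(0), where the columns of V are the eigenvectors.
λ = -5: A - (-5)I = [[-4, 4], [-5, 5]]. Row 1 gives (-4)·v1 + 4·v2 = 0, so take v_1 = [1, 1]^T.
λ = -4: A - (-4)I = [[-5, 4], [-5, 4]]. Row 1 gives (-5)·v1 + 4·v2 = 0, so take v_2 = [4, 5]^T.
V = [v_1 v_2] = [[1, 4], [1, 5]] has det V = 1, so V^{-1} = adj(V)/det V = [[5, -4], [-1, 1]].
Modal coordinates z(0) = V^{-1} x(0): 5·(-1) + (-4)·3 = -17; (-1)·(-1) + 1·3 = 4; so z(0) = [-17, 4]^T.
x_2(t) = Σ_i (v_i)_2 · z_i(0) · e^{λ_i t} (row 2 of V times the modal terms).
x_2(1.0) = 1·(-17)·e^{-5·1.0} + 5·4·e^{-4·1.0} = (-17)·0.006738 + 20·0.018316 = 0.2518.

0.2518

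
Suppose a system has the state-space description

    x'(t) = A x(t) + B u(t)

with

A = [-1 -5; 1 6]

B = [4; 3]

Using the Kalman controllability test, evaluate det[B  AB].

145

AB = [[-19], [22]]
Controllability matrix C = [B  AB] = [[4, -19], [3, 22]]
det(C) = 4·22 - (-19)·3 = 88 - (-57) = 145
Since det(C) ≠ 0, rank(C) = 2 and the system is completely controllable.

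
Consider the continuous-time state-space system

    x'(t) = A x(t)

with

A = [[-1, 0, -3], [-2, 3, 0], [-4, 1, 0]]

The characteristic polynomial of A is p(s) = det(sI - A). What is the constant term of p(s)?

30

Expand det(sI - A) for the 3×3 matrix.
p(s) = s^3 - 2s^2 - 15s + 30.
(Check: constant term = det(-A) = (-1)^3 det A = 30; coefficient of s^2 = -tr A = -2.)
The constant term is 30.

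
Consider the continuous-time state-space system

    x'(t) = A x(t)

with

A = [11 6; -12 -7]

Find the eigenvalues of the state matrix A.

det(sI - A) = s^2 - (tr A)s + det A, with tr A = 11 + (-7) = 4 and det A = 11·(-7) - 6·(-12) = -77 - (-72) = -5.
So p(s) = det(sI - A) = s^2 - 4s - 5.
Factor s^2 - 4s - 5: two numbers with sum 4 and product -5 are 5 and -1, so s^2 - 4s - 5 = (s - 5)(s + 1).
Hence p(s) = (s - 5) (s + 1), with roots -1, 5.
At least one eigenvalue has non-negative real part, so the system is not asymptotically stable.

-1, 5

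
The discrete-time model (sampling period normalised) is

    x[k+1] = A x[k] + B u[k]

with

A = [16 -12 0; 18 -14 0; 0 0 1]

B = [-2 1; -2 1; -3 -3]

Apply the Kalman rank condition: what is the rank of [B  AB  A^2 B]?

2

AB = [[-8, 4], [-8, 4], [-3, -3]]
A^2B = [[-32, 16], [-32, 16], [-3, -3]]
Controllability matrix C = [B  AB  A^2B] = [[-2, 1, -8, 4, -32, 16], [-2, 1, -8, 4, -32, 16], [-3, -3, -3, -3, -3, -3]]
The rows r1, r2, r3 of C are linearly dependent: -r1 + r2 = 0 (check each entry), so rank(C) ≤ 2.
The 2×2 minor from rows 1, 3, columns 1, 2 is (-2)·(-3) - 1·(-3) = 6 - (-3) = 9 ≠ 0, so rank(C) = 2.
rank(C) = 2 < n = 3, so the pair (A, B) is not completely controllable.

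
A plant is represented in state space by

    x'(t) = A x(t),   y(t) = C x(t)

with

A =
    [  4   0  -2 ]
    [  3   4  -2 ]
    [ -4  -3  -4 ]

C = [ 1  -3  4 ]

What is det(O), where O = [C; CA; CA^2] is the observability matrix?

-21942

CA = [[-21, -24, -12]]
CA^2 = [[-108, -60, 138]]
Observability matrix O = [C; CA; CA^2] = [[1, -3, 4], [-21, -24, -12], [-108, -60, 138]]
Expanding along the first row, det(O) = 1·((-24)·138 - (-12)·(-60)) - (-3)·((-21)·138 - (-12)·(-108)) + 4·((-21)·(-60) - (-24)·(-108)) = 1·(-4032) - (-3)·(-4194) + 4·(-1332) = -21942
Since det(O) ≠ 0, rank(O) = 3 and the system is completely observable.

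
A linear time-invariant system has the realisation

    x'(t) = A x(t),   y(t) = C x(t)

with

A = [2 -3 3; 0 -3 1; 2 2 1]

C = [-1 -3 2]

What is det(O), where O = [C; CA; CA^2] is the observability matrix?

-100

CA = [[2, 16, -4]]
CA^2 = [[-4, -62, 18]]
Observability matrix O = [C; CA; CA^2] = [[-1, -3, 2], [2, 16, -4], [-4, -62, 18]]
Expanding along the first row, det(O) = (-1)·(16·18 - (-4)·(-62)) - (-3)·(2·18 - (-4)·(-4)) + 2·(2·(-62) - 16·(-4)) = (-1)·40 - (-3)·20 + 2·(-60) = -100
Since det(O) ≠ 0, rank(O) = 3 and the system is completely observable.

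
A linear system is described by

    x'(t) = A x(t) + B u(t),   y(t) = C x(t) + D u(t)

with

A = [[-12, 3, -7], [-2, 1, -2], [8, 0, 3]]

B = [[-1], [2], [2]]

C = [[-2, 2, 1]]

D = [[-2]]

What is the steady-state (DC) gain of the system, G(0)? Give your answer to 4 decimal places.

G(0) = C(-A)^{-1}B + D = -C A^{-1} B + D.
det A = -10, so A^{-1} = (1/-10)·adj(A) = [[-3/10, 9/10, -1/10], [1, -2, 1], [4/5, -12/5, 3/5]]
A^{-1} B = [19/10, -3, -22/5]^T
C A^{-1} B = -71/5
G(0) = D - C A^{-1} B = -2 - (-71/5) = 61/5 ≈ 12.2000

12.2000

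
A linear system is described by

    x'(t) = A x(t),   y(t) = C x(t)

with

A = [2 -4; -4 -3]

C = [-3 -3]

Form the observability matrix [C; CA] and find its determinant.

-45

CA = [[6, 21]]
Observability matrix O = [C; CA] = [[-3, -3], [6, 21]]
det(O) = (-3)·21 - (-3)·6 = -63 - (-18) = -45
Since det(O) ≠ 0, rank(O) = 2 and the system is completely observable.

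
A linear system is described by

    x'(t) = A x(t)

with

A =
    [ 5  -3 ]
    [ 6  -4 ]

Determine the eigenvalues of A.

det(sI - A) = s^2 - (tr A)s + det A, with tr A = 5 + (-4) = 1 and det A = 5·(-4) - (-3)·6 = -20 - (-18) = -2.
So p(s) = det(sI - A) = s^2 - s - 2.
Factor s^2 - s - 2: two numbers with sum 1 and product -2 are 2 and -1, so s^2 - s - 2 = (s - 2)(s + 1).
Hence p(s) = (s - 2) (s + 1), with roots -1, 2.
At least one eigenvalue has non-negative real part, so the system is not asymptotically stable.

-1, 2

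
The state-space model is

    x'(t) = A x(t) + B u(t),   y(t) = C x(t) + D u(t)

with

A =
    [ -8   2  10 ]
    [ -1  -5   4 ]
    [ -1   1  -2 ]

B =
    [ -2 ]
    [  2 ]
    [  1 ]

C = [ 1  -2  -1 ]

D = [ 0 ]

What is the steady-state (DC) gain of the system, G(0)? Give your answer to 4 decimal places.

-1.3667

G(0) = C(-A)^{-1}B + D = -C A^{-1} B + D.
det A = -120, so A^{-1} = (1/-120)·adj(A) = [[-1/20, -7/60, -29/60], [1/20, -13/60, -11/60], [1/20, -1/20, -7/20]]
A^{-1} B = [-37/60, -43/60, -11/20]^T
C A^{-1} B = 41/30
G(0) = D - C A^{-1} B = 0 - (41/30) = -41/30 ≈ -1.3667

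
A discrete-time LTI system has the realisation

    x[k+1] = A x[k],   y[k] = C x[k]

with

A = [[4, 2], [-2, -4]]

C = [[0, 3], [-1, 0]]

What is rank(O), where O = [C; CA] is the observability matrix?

CA = [[-6, -12], [-4, -2]]
Observability matrix O = [C; CA] = [[0, 3], [-1, 0], [-6, -12], [-4, -2]]
Take the 2×2 submatrix of O formed by rows 1, 2: [[0, 3], [-1, 0]]. Its determinant is 0·0 - 3·(-1) = 0 - (-3) = 3 ≠ 0.
So rank(O) ≥ 2; since O has 2 columns, rank(O) = 2.
rank(O) = 2 = n, so the pair (A, C) is completely observable.

2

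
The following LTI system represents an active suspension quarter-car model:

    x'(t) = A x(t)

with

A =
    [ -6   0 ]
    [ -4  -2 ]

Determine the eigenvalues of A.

-6, -2

det(sI - A) = s^2 - (tr A)s + det A, with tr A = (-6) + (-2) = -8 and det A = (-6)·(-2) - 0·(-4) = 12 - 0 = 12.
So p(s) = det(sI - A) = s^2 + 8s + 12.
Factor s^2 + 8s + 12: two numbers with sum -8 and product 12 are -2 and -6, so s^2 + 8s + 12 = (s + 2)(s + 6).
Hence p(s) = (s + 2) (s + 6), with roots -6, -2.
All eigenvalues have negative real part, so the system is asymptotically stable.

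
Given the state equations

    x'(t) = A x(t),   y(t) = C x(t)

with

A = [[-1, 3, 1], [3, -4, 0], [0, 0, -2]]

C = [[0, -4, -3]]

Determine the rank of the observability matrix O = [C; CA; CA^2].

3

CA = [[-12, 16, 6]]
CA^2 = [[60, -100, -24]]
Observability matrix O = [C; CA; CA^2] = [[0, -4, -3], [-12, 16, 6], [60, -100, -24]]
det(O) = 0·(16·(-24) - 6·(-100)) - (-4)·((-12)·(-24) - 6·60) + (-3)·((-12)·(-100) - 16·60) = 0·216 - (-4)·(-72) + (-3)·240 = -1008 ≠ 0, so rank(O) = 3.
rank(O) = 3 = n, so the pair (A, C) is completely observable.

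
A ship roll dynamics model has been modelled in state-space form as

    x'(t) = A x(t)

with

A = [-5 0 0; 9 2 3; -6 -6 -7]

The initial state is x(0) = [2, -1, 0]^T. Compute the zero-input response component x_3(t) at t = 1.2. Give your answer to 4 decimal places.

-1.1374

det(sI - A) = s^3 - (tr A)s^2 + (M11 + M22 + M33)s - det A, where Mii is the 2×2 principal minor of A obtained by deleting row i and column i.
tr A = (-5) + 2 + (-7) = -10; M11 = 2·(-7) - 3·(-6) = -14 - (-18) = 4; M22 = (-5)·(-7) - 0·(-6) = 35 - 0 = 35; M33 = (-5)·2 - 0·9 = -10 - 0 = -10; sum of minors = 29.
det A = (-5)·(2·(-7) - 3·(-6)) - 0·(9·(-7) - 3·(-6)) + 0·(9·(-6) - 2·(-6)) = (-5)·4 - 0·(-45) + 0·(-42) = -20.
So p(s) = det(sI - A) = s^3 + 10s^2 + 29s + 20.
Rational-root test: any integer root divides 20. Testing small divisors, s = -1 works: p(-1) = -1 + 10 + (-29) + 20 = 0, so (s + 1) is a factor.
Dividing, p(s) = (s + 1)(s^2 + 9s + 20).
Factor s^2 + 9s + 20: two numbers with sum -9 and product 20 are -4 and -5, so s^2 + 9s + 20 = (s + 4)(s + 5).
Hence p(s) = (s + 1) (s + 4) (s + 5), with roots -5, -4, -1.
The eigenvalues -5, -4, -1 are distinct and real, so A is diagonalisable and x(t) = e^{At} x(0) = V diag(e^{λ_i t}) V^{-1} x(0), where the columns of V are the eigenvectors.
λ = -5: A - (-5)I = [[0, 0, 0], [9, 7, 3], [-6, -6, -2]]. v must be orthogonal to every row; (row 2) × (row 3) = [4, 0, -12], so take v_1 = [1, 0, -3]^T.
λ = -4: A - (-4)I = [[-1, 0, 0], [9, 6, 3], [-6, -6, -3]]. v must be orthogonal to every row; (row 1) × (row 2) = [0, 3, -6], so take v_2 = [0, 1, -2]^T.
λ = -1: A - (-1)I = [[-4, 0, 0], [9, 3, 3], [-6, -6, -6]]. v must be orthogonal to every row; (row 1) × (row 2) = [0, 12, -12], so take v_3 = [0, 1, -1]^T.
V = [v_1 v_2 v_3] = [[1, 0, 0], [0, 1, 1], [-3, -2, -1]] has det V = 1, so V^{-1} = adj(V)/det V = [[1, 0, 0], [-3, -1, -1], [3, 2, 1]].
Modal coordinates z(0) = V^{-1} x(0): 1·2 + 0·(-1) + 0·0 = 2; (-3)·2 + (-1)·(-1) + (-1)·0 = -5; 3·2 + 2·(-1) + 1·0 = 4; so z(0) = [2, -5, 4]^T.
x_3(t) = Σ_i (v_i)_3 · z_i(0) · e^{λ_i t} (row 3 of V times the modal terms).
x_3(1.2) = (-3)·2·e^{-5·1.2} + (-2)·(-5)·e^{-4·1.2} + (-1)·4·e^{-1·1.2} = (-6)·0.002479 + 10·0.008230 + (-4)·0.301194 = -1.1374.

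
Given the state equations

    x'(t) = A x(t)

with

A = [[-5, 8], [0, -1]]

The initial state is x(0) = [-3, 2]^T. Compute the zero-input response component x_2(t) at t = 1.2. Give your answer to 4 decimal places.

det(sI - A) = s^2 - (tr A)s + det A, with tr A = (-5) + (-1) = -6 and det A = (-5)·(-1) - 8·0 = 5 - 0 = 5.
So p(s) = det(sI - A) = s^2 + 6s + 5.
Factor s^2 + 6s + 5: two numbers with sum -6 and product 5 are -1 and -5, so s^2 + 6s + 5 = (s + 1)(s + 5).
Hence p(s) = (s + 1) (s + 5), with roots -5, -1.
The eigenvalues -5, -1 are distinct and real, so A is diagonalisable and x(t) = e^{At} x(0) = V diag(e^{λ_i t}) V^{-1} x(0), where the columns of V are the eigenvectors.
λ = -5: A - (-5)I = [[0, 8], [0, 4]]. Row 1 gives 0·v1 + 8·v2 = 0, so take v_1 = [1, 0]^T.
λ = -1: A - (-1)I = [[-4, 8], [0, 0]]. Row 1 gives (-4)·v1 + 8·v2 = 0, so take v_2 = [2, 1]^T.
V = [v_1 v_2] = [[1, 2], [0, 1]] has det V = 1, so V^{-1} = adj(V)/det V = [[1, -2], [0, 1]].
Modal coordinates z(0) = V^{-1} x(0): 1·(-3) + (-2)·2 = -7; 0·(-3) + 1·2 = 2; so z(0) = [-7, 2]^T.
x_2(t) = Σ_i (v_i)_2 · z_i(0) · e^{λ_i t} (row 2 of V times the modal terms).
x_2(1.2) = 0·(-7)·e^{-5·1.2} + 1·2·e^{-1·1.2} = 0·0.002479 + 2·0.301194 = 0.6024.

0.6024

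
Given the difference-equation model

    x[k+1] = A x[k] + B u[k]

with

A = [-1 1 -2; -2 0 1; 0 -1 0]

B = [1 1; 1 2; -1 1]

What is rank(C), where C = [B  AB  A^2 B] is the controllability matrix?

AB = [[2, -1], [-3, -1], [-1, -2]]
A^2B = [[-3, 4], [-5, 0], [3, 1]]
Controllability matrix C = [B  AB  A^2B] = [[1, 1, 2, -1, -3, 4], [1, 2, -3, -1, -5, 0], [-1, 1, -1, -2, 3, 1]]
Take the 3×3 submatrix of C formed by columns 1, 2, 3: [[1, 1, 2], [1, 2, -3], [-1, 1, -1]]. Its determinant is 1·(2·(-1) - (-3)·1) - 1·(1·(-1) - (-3)·(-1)) + 2·(1·1 - 2·(-1)) = 1·1 - 1·(-4) + 2·3 = 11 ≠ 0.
So rank(C) ≥ 3; since C has 3 rows, rank(C) = 3.
rank(C) = 3 = n, so the pair (A, B) is completely controllable.

3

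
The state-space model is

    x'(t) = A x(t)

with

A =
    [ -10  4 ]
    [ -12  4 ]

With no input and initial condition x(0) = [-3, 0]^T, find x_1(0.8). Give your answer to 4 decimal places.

det(sI - A) = s^2 - (tr A)s + det A, with tr A = (-10) + 4 = -6 and det A = (-10)·4 - 4·(-12) = -40 - (-48) = 8.
So p(s) = det(sI - A) = s^2 + 6s + 8.
Factor s^2 + 6s + 8: two numbers with sum -6 and product 8 are -2 and -4, so s^2 + 6s + 8 = (s + 2)(s + 4).
Hence p(s) = (s + 2) (s + 4), with roots -4, -2.
The eigenvalues -4, -2 are distinct and real, so A is diagonalisable and x(t) = e^{At} x(0) = V diag(e^{λ_i t}) V^{-1} x(0), where the columns of V are the eigenvectors.
λ = -4: A - (-4)I = [[-6, 4], [-12, 8]]. Row 1 gives (-6)·v1 + 4·v2 = 0, so take v_1 = [-2, -3]^T.
λ = -2: A - (-2)I = [[-8, 4], [-12, 6]]. Row 1 gives (-8)·v1 + 4·v2 = 0, so take v_2 = [1, 2]^T.
V = [v_1 v_2] = [[-2, 1], [-3, 2]] has det V = -1, so V^{-1} = adj(V)/det V = [[-2, 1], [-3, 2]].
Modal coordinates z(0) = V^{-1} x(0): (-2)·(-3) + 1·0 = 6; (-3)·(-3) + 2·0 = 9; so z(0) = [6, 9]^T.
x_1(t) = Σ_i (v_i)_1 · z_i(0) · e^{λ_i t} (row 1 of V times the modal terms).
x_1(0.8) = (-2)·6·e^{-4·0.8} + 1·9·e^{-2·0.8} = (-12)·0.040762 + 9·0.201897 = 1.3279.

1.3279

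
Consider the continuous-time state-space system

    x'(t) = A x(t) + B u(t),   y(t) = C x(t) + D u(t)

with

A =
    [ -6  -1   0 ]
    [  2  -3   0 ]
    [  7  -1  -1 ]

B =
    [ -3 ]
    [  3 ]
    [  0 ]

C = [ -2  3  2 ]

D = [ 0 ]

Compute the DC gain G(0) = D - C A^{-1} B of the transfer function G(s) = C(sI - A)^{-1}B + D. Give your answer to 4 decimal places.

G(0) = C(-A)^{-1}B + D = -C A^{-1} B + D.
det A = -20, so A^{-1} = (1/-20)·adj(A) = [[-3/20, 1/20, 0], [-1/10, -3/10, 0], [-19/20, 13/20, -1]]
A^{-1} B = [3/5, -3/5, 24/5]^T
C A^{-1} B = 33/5
G(0) = D - C A^{-1} B = 0 - (33/5) = -33/5 ≈ -6.6000

-6.6000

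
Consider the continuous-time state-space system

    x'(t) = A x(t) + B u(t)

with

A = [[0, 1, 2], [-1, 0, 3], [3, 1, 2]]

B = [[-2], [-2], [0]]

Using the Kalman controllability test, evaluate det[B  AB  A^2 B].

AB = [[-2], [2], [-8]]
A^2B = [[-14], [-22], [-20]]
Controllability matrix C = [B  AB  A^2B] = [[-2, -2, -14], [-2, 2, -22], [0, -8, -20]]
Expanding along the first row, det(C) = (-2)·(2·(-20) - (-22)·(-8)) - (-2)·((-2)·(-20) - (-22)·0) + (-14)·((-2)·(-8) - 2·0) = (-2)·(-216) - (-2)·40 + (-14)·16 = 288
Since det(C) ≠ 0, rank(C) = 3 and the system is completely controllable.

288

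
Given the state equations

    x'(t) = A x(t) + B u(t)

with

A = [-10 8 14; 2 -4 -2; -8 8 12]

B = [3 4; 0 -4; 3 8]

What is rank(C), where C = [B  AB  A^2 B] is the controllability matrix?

AB = [[12, 40], [0, 8], [12, 32]]
A^2B = [[48, 112], [0, -16], [48, 128]]
Controllability matrix C = [B  AB  A^2B] = [[3, 4, 12, 40, 48, 112], [0, -4, 0, 8, 0, -16], [3, 8, 12, 32, 48, 128]]
The rows r1, r2, r3 of C are linearly dependent: -r1 + r2 + r3 = 0 (check each entry), so rank(C) ≤ 2.
The 2×2 minor from rows 1, 2, columns 1, 2 is 3·(-4) - 4·0 = -12 - 0 = -12 ≠ 0, so rank(C) = 2.
rank(C) = 2 < n = 3, so the pair (A, B) is not completely controllable.

2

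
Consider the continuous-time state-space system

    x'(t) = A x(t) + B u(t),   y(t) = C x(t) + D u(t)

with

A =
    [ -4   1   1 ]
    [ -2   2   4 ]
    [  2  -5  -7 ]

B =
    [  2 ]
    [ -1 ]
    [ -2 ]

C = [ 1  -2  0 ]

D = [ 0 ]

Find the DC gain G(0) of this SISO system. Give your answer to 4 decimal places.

5.7500

G(0) = C(-A)^{-1}B + D = -C A^{-1} B + D.
det A = -24, so A^{-1} = (1/-24)·adj(A) = [[-1/4, -1/12, -1/12], [1/4, -13/12, -7/12], [-1/4, 3/4, 1/4]]
A^{-1} B = [-1/4, 11/4, -7/4]^T
C A^{-1} B = -23/4
G(0) = D - C A^{-1} B = 0 - (-23/4) = 23/4 ≈ 5.7500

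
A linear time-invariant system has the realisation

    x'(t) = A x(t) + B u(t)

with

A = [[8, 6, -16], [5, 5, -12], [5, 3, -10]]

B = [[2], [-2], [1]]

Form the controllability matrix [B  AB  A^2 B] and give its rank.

2

AB = [[-12], [-12], [-6]]
A^2B = [[-72], [-48], [-36]]
Controllability matrix C = [B  AB  A^2B] = [[2, -12, -72], [-2, -12, -48], [1, -6, -36]]
The rows r1, r2, r3 of C are linearly dependent: -r1 + 2·r3 = 0 (check each entry), so rank(C) ≤ 2.
The 2×2 minor from rows 1, 2, columns 1, 2 is 2·(-12) - (-12)·(-2) = -24 - 24 = -48 ≠ 0, so rank(C) = 2.
rank(C) = 2 < n = 3, so the pair (A, B) is not completely controllable.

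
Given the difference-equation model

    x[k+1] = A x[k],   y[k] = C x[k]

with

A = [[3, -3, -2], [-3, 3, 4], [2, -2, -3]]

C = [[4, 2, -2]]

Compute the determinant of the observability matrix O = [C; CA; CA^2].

1224

CA = [[2, -2, 6]]
CA^2 = [[24, -24, -30]]
Observability matrix O = [C; CA; CA^2] = [[4, 2, -2], [2, -2, 6], [24, -24, -30]]
Expanding along the first row, det(O) = 4·((-2)·(-30) - 6·(-24)) - 2·(2·(-30) - 6·24) + (-2)·(2·(-24) - (-2)·24) = 4·204 - 2·(-204) + (-2)·0 = 1224
Since det(O) ≠ 0, rank(O) = 3 and the system is completely observable.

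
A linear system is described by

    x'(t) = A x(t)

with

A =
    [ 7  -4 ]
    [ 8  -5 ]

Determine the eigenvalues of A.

det(sI - A) = s^2 - (tr A)s + det A, with tr A = 7 + (-5) = 2 and det A = 7·(-5) - (-4)·8 = -35 - (-32) = -3.
So p(s) = det(sI - A) = s^2 - 2s - 3.
Factor s^2 - 2s - 3: two numbers with sum 2 and product -3 are 3 and -1, so s^2 - 2s - 3 = (s - 3)(s + 1).
Hence p(s) = (s - 3) (s + 1), with roots -1, 3.
At least one eigenvalue has non-negative real part, so the system is not asymptotically stable.

-1, 3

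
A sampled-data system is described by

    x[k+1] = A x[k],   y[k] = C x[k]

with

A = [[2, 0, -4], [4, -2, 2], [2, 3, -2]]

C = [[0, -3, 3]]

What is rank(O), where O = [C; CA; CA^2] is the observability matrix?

CA = [[-6, 15, -12]]
CA^2 = [[24, -66, 78]]
Observability matrix O = [C; CA; CA^2] = [[0, -3, 3], [-6, 15, -12], [24, -66, 78]]
det(O) = 0·(15·78 - (-12)·(-66)) - (-3)·((-6)·78 - (-12)·24) + 3·((-6)·(-66) - 15·24) = 0·378 - (-3)·(-180) + 3·36 = -432 ≠ 0, so rank(O) = 3.
rank(O) = 3 = n, so the pair (A, C) is completely observable.

3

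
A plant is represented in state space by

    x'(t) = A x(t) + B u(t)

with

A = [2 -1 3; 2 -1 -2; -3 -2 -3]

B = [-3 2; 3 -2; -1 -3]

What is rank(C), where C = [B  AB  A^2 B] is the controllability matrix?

3

AB = [[-12, -3], [-7, 12], [6, 7]]
A^2B = [[1, 3], [-29, -32], [32, -36]]
Controllability matrix C = [B  AB  A^2B] = [[-3, 2, -12, -3, 1, 3], [3, -2, -7, 12, -29, -32], [-1, -3, 6, 7, 32, -36]]
Take the 3×3 submatrix of C formed by columns 1, 2, 3: [[-3, 2, -12], [3, -2, -7], [-1, -3, 6]]. Its determinant is (-3)·((-2)·6 - (-7)·(-3)) - 2·(3·6 - (-7)·(-1)) + (-12)·(3·(-3) - (-2)·(-1)) = (-3)·(-33) - 2·11 + (-12)·(-11) = 209 ≠ 0.
So rank(C) ≥ 3; since C has 3 rows, rank(C) = 3.
rank(C) = 3 = n, so the pair (A, B) is completely controllable.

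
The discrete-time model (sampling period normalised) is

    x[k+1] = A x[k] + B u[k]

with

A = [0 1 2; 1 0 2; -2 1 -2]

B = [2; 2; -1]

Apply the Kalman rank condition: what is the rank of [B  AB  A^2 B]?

AB = [[0], [0], [0]]
A^2B = [[0], [0], [0]]
Controllability matrix C = [B  AB  A^2B] = [[2, 0, 0], [2, 0, 0], [-1, 0, 0]]
Every column of C is a scalar multiple of column 1 = [2, 2, -1] (multipliers 1, 0, 0), so the columns span a one-dimensional space.
C ≠ 0, hence rank(C) = 1.
rank(C) = 1 < n = 3, so the pair (A, B) is not completely controllable.

1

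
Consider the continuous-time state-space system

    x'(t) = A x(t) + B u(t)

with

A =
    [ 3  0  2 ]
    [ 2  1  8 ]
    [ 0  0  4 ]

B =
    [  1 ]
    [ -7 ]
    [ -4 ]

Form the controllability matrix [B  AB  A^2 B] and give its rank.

2

AB = [[-5], [-37], [-16]]
A^2B = [[-47], [-175], [-64]]
Controllability matrix C = [B  AB  A^2B] = [[1, -5, -47], [-7, -37, -175], [-4, -16, -64]]
The rows r1, r2, r3 of C are linearly dependent: r1 - r2 + 2·r3 = 0 (check each entry), so rank(C) ≤ 2.
The 2×2 minor from rows 1, 2, columns 1, 2 is 1·(-37) - (-5)·(-7) = -37 - 35 = -72 ≠ 0, so rank(C) = 2.
rank(C) = 2 < n = 3, so the pair (A, B) is not completely controllable.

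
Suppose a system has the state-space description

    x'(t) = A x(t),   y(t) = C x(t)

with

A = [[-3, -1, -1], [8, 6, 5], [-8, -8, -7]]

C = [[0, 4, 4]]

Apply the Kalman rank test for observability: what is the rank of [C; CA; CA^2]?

CA = [[0, -8, -8]]
CA^2 = [[0, 16, 16]]
Observability matrix O = [C; CA; CA^2] = [[0, 4, 4], [0, -8, -8], [0, 16, 16]]
Every row of O is a scalar multiple of row 1 = [0, 4, 4] (multipliers 1, -2, 4), so the rows span a one-dimensional space.
O ≠ 0, hence rank(O) = 1.
rank(O) = 1 < n = 3, so the pair (A, C) is not completely observable.

1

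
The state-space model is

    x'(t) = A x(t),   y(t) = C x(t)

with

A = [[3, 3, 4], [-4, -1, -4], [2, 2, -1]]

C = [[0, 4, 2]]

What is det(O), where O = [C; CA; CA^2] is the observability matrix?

CA = [[-12, 0, -18]]
CA^2 = [[-72, -72, -30]]
Observability matrix O = [C; CA; CA^2] = [[0, 4, 2], [-12, 0, -18], [-72, -72, -30]]
Expanding along the first row, det(O) = 0·(0·(-30) - (-18)·(-72)) - 4·((-12)·(-30) - (-18)·(-72)) + 2·((-12)·(-72) - 0·(-72)) = 0·(-1296) - 4·(-936) + 2·864 = 5472
Since det(O) ≠ 0, rank(O) = 3 and the system is completely observable.

5472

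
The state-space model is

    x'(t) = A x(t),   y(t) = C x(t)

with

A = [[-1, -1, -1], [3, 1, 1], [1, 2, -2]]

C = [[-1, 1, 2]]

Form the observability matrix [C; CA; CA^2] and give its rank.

3

CA = [[6, 6, -2]]
CA^2 = [[10, -4, 4]]
Observability matrix O = [C; CA; CA^2] = [[-1, 1, 2], [6, 6, -2], [10, -4, 4]]
det(O) = (-1)·(6·4 - (-2)·(-4)) - 1·(6·4 - (-2)·10) + 2·(6·(-4) - 6·10) = (-1)·16 - 1·44 + 2·(-84) = -228 ≠ 0, so rank(O) = 3.
rank(O) = 3 = n, so the pair (A, C) is completely observable.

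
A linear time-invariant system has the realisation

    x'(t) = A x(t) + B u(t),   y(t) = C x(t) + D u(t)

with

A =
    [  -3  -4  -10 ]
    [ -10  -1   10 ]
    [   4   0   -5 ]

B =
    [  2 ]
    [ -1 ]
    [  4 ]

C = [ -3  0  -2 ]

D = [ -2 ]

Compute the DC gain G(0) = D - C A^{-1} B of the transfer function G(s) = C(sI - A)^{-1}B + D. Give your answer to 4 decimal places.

48.5333

G(0) = C(-A)^{-1}B + D = -C A^{-1} B + D.
det A = -15, so A^{-1} = (1/-15)·adj(A) = [[-1/3, 4/3, 10/3], [2/3, -11/3, -26/3], [-4/15, 16/15, 37/15]]
A^{-1} B = [34/3, -89/3, 124/15]^T
C A^{-1} B = -758/15
G(0) = D - C A^{-1} B = -2 - (-758/15) = 728/15 ≈ 48.5333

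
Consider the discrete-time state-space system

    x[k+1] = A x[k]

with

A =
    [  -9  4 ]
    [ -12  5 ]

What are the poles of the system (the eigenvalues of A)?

det(zI - A) = z^2 - (tr A)z + det A, with tr A = (-9) + 5 = -4 and det A = (-9)·5 - 4·(-12) = -45 - (-48) = 3.
So p(z) = det(zI - A) = z^2 + 4z + 3.
Factor z^2 + 4z + 3: two numbers with sum -4 and product 3 are -1 and -3, so z^2 + 4z + 3 = (z + 1)(z + 3).
Hence p(z) = (z + 1) (z + 3), with roots -3, -1.

-3, -1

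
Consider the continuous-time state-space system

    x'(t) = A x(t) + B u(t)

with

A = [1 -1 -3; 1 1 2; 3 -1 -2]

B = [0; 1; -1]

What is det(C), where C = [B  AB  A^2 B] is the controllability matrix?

-16

AB = [[2], [-1], [1]]
A^2B = [[0], [3], [5]]
Controllability matrix C = [B  AB  A^2B] = [[0, 2, 0], [1, -1, 3], [-1, 1, 5]]
Expanding along the first row, det(C) = 0·((-1)·5 - 3·1) - 2·(1·5 - 3·(-1)) + 0·(1·1 - (-1)·(-1)) = 0·(-8) - 2·8 + 0·0 = -16
Since det(C) ≠ 0, rank(C) = 3 and the system is completely controllable.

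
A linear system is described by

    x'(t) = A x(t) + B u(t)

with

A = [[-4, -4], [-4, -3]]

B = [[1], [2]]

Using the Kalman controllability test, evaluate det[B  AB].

AB = [[-12], [-10]]
Controllability matrix C = [B  AB] = [[1, -12], [2, -10]]
det(C) = 1·(-10) - (-12)·2 = -10 - (-24) = 14
Since det(C) ≠ 0, rank(C) = 2 and the system is completely controllable.

14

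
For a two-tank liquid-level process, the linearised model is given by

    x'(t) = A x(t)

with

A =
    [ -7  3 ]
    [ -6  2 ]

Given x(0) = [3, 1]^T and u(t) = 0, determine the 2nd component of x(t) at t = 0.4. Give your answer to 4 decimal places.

det(sI - A) = s^2 - (tr A)s + det A, with tr A = (-7) + 2 = -5 and det A = (-7)·2 - 3·(-6) = -14 - (-18) = 4.
So p(s) = det(sI - A) = s^2 + 5s + 4.
Factor s^2 + 5s + 4: two numbers with sum -5 and product 4 are -1 and -4, so s^2 + 5s + 4 = (s + 1)(s + 4).
Hence p(s) = (s + 1) (s + 4), with roots -4, -1.
The eigenvalues -4, -1 are distinct and real, so A is diagonalisable and x(t) = e^{At} x(0) = V diag(e^{λ_i t}) V^{-1} x(0), where the columns of V are the eigenvectors.
λ = -4: A - (-4)I = [[-3, 3], [-6, 6]]. Row 1 gives (-3)·v1 + 3·v2 = 0, so take v_1 = [-1, -1]^T.
λ = -1: A - (-1)I = [[-6, 3], [-6, 3]]. Row 1 gives (-6)·v1 + 3·v2 = 0, so take v_2 = [1, 2]^T.
V = [v_1 v_2] = [[-1, 1], [-1, 2]] has det V = -1, so V^{-1} = adj(V)/det V = [[-2, 1], [-1, 1]].
Modal coordinates z(0) = V^{-1} x(0): (-2)·3 + 1·1 = -5; (-1)·3 + 1·1 = -2; so z(0) = [-5, -2]^T.
x_2(t) = Σ_i (v_i)_2 · z_i(0) · e^{λ_i t} (row 2 of V times the modal terms).
x_2(0.4) = (-1)·(-5)·e^{-4·0.4} + 2·(-2)·e^{-1·0.4} = 5·0.201897 + (-4)·0.670320 = -1.6718.

-1.6718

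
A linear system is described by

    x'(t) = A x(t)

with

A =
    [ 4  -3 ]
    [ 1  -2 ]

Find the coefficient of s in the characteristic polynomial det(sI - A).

-2

For a 2×2 matrix, det(sI - A) = s^2 - (tr A)s + det A.
tr A = 2, det A = -5.
So p(s) = s^2 - 2s - 5.
The coefficient of s is -2.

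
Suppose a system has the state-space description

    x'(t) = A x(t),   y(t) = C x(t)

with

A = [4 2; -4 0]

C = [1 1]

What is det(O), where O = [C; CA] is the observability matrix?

2

CA = [[0, 2]]
Observability matrix O = [C; CA] = [[1, 1], [0, 2]]
det(O) = 1·2 - 1·0 = 2 - 0 = 2
Since det(O) ≠ 0, rank(O) = 2 and the system is completely observable.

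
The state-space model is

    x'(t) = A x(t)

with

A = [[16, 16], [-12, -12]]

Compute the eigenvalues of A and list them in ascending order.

det(sI - A) = s^2 - (tr A)s + det A, with tr A = 16 + (-12) = 4 and det A = 16·(-12) - 16·(-12) = -192 - (-192) = 0.
So p(s) = det(sI - A) = s^2 - 4s.
Factor s^2 - 4s: two numbers with sum 4 and product 0 are 4 and 0, so s^2 - 4s = s(s - 4).
Hence p(s) = s (s - 4), with roots 0, 4.
At least one eigenvalue has non-negative real part, so the system is not asymptotically stable.

0, 4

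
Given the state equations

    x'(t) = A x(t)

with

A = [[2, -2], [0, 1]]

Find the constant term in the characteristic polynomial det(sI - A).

For a 2×2 matrix, det(sI - A) = s^2 - (tr A)s + det A.
tr A = 3, det A = 2.
So p(s) = s^2 - 3s + 2.
The constant term is 2.

2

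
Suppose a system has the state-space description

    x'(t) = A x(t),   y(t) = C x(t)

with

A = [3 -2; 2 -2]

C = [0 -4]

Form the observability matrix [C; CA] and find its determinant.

CA = [[-8, 8]]
Observability matrix O = [C; CA] = [[0, -4], [-8, 8]]
det(O) = 0·8 - (-4)·(-8) = 0 - 32 = -32
Since det(O) ≠ 0, rank(O) = 2 and the system is completely observable.

-32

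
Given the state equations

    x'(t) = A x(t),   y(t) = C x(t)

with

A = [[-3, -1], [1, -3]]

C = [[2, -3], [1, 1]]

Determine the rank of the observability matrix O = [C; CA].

CA = [[-9, 7], [-2, -4]]
Observability matrix O = [C; CA] = [[2, -3], [1, 1], [-9, 7], [-2, -4]]
Take the 2×2 submatrix of O formed by rows 1, 2: [[2, -3], [1, 1]]. Its determinant is 2·1 - (-3)·1 = 2 - (-3) = 5 ≠ 0.
So rank(O) ≥ 2; since O has 2 columns, rank(O) = 2.
rank(O) = 2 = n, so the pair (A, C) is completely observable.

2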